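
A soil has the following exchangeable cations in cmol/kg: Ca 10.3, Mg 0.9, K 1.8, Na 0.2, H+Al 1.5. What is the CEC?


Step 1: CEC = Ca + Mg + K + Na + (H+Al)
Step 2: CEC = 10.3 + 0.9 + 1.8 + 0.2 + 1.5
Step 3: CEC = 14.7 cmol/kg

14.7


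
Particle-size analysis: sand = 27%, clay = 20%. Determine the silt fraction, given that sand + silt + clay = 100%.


Step 1: sand + silt + clay = 100%
Step 2: silt = 100 - sand - clay
Step 3: silt = 100 - 27 - 20
Step 4: silt = 53%

53


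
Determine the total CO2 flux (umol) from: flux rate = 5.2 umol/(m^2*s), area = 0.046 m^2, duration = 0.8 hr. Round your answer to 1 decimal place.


Step 1: Convert time to seconds: 0.8 hr * 3600 = 2880.0 s
Step 2: Total = flux * area * time_s
Step 3: Total = 5.2 * 0.046 * 2880.0
Step 4: Total = 688.9 umol

688.9


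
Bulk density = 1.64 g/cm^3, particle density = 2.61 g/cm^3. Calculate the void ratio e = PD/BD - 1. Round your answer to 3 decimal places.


Step 1: e = PD / BD - 1
Step 2: e = 2.61 / 1.64 - 1
Step 3: e = 1.59146 - 1
Step 4: e = 0.591

0.591


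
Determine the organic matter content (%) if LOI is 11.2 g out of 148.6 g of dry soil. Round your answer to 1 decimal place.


Step 1: OM% = 100 * LOI / sample mass
Step 2: OM = 100 * 11.2 / 148.6
Step 3: OM = 7.5%

7.5


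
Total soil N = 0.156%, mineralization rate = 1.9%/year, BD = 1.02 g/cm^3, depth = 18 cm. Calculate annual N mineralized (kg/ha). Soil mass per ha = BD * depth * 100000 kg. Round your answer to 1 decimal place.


Step 1: Soil mass per ha = BD * depth * 100000 = 1.02 * 18 * 100000 = 1836000 kg
Step 2: Total N pool = soil mass * N%/100 = 1836000 * 0.156/100 = 2864.16 kg/ha
Step 3: N mineralized = N pool * rate%/100 = 2864.16 * 1.9/100 = 54.4 kg/ha/yr

54.4


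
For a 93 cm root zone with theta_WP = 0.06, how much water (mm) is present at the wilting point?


Step 1: Water (mm) = theta_WP * depth * 10
Step 2: Water = 0.06 * 93 * 10
Step 3: Water = 55.8 mm

55.8


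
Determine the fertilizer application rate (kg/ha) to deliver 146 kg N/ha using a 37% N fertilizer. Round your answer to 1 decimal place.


Step 1: Fertilizer rate = target N / (N content / 100)
Step 2: Rate = 146 / (37 / 100)
Step 3: Rate = 146 / 0.37
Step 4: Rate = 394.6 kg/ha

394.6


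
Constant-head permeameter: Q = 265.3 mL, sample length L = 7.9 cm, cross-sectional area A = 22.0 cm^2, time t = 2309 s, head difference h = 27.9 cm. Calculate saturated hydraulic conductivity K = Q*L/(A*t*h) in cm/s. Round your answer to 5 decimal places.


Step 1: K = Q * L / (A * t * h)
Step 2: Numerator = 265.3 * 7.9 = 2095.87
Step 3: Denominator = 22.0 * 2309 * 27.9 = 1417264.2
Step 4: K = 2095.87 / 1417264.2 = 0.00148 cm/s

0.00148


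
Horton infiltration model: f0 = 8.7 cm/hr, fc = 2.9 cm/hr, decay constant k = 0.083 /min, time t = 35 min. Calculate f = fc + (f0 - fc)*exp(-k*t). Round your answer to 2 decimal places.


Step 1: f = fc + (f0 - fc) * exp(-k * t)
Step 2: exp(-0.083 * 35) = 0.054749
Step 3: f = 2.9 + (8.7 - 2.9) * 0.054749
Step 4: f = 2.9 + 5.8 * 0.054749
Step 5: f = 3.22 cm/hr

3.22


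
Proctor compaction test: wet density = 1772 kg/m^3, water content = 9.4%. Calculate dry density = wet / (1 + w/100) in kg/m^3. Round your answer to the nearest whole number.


Step 1: Dry density = wet density / (1 + w/100)
Step 2: Dry density = 1772 / (1 + 9.4/100)
Step 3: Dry density = 1772 / 1.094
Step 4: Dry density = 1620 kg/m^3

1620


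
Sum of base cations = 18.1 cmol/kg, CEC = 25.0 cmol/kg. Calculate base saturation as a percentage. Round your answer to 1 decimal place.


Step 1: BS = 100 * (sum of bases) / CEC
Step 2: BS = 100 * 18.1 / 25.0
Step 3: BS = 72.4%

72.4


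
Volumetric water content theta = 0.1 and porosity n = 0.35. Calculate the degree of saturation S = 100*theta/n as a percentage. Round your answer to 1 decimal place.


Step 1: S = 100 * theta_v / n
Step 2: S = 100 * 0.1 / 0.35
Step 3: S = 28.6%

28.6


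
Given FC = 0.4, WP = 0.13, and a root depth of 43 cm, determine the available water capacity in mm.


Step 1: Available water = (FC - WP) * depth * 10
Step 2: AW = (0.4 - 0.13) * 43 * 10
Step 3: AW = 0.27 * 43 * 10
Step 4: AW = 116.1 mm

116.1


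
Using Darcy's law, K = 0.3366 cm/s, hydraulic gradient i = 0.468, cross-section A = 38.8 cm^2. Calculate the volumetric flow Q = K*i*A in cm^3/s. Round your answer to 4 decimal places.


Step 1: Apply Darcy's law: Q = K * i * A
Step 2: Q = 0.3366 * 0.468 * 38.8
Step 3: Q = 6.1121 cm^3/s

6.1121


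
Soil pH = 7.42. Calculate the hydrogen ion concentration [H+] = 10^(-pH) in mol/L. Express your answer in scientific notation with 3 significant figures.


Step 1: [H+] = 10^(-pH)
Step 2: [H+] = 10^(-7.42)
Step 3: [H+] = 3.80e-08 mol/L

3.80e-08


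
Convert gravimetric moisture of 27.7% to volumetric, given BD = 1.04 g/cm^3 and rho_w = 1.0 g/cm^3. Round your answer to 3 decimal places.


Step 1: theta = (w / 100) * BD / rho_w
Step 2: theta = (27.7 / 100) * 1.04 / 1.0
Step 3: theta = 0.277 * 1.04
Step 4: theta = 0.288

0.288


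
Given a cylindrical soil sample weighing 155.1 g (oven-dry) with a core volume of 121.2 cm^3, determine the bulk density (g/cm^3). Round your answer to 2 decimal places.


Step 1: Identify the formula: BD = dry mass / volume
Step 2: Substitute values: BD = 155.1 / 121.2
Step 3: BD = 1.28 g/cm^3

1.28


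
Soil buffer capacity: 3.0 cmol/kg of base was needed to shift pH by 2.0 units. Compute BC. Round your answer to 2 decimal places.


Step 1: BC = change in base / change in pH
Step 2: BC = 3.0 / 2.0
Step 3: BC = 1.5 cmol/(kg*pH unit)

1.5


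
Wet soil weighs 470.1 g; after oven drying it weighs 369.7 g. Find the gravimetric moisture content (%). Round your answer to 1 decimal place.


Step 1: Water mass = wet - dry = 470.1 - 369.7 = 100.4 g
Step 2: w = 100 * water mass / dry mass
Step 3: w = 100 * 100.4 / 369.7 = 27.2%

27.2


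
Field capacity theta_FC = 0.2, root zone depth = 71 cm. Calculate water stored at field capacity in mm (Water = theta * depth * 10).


Step 1: Water (mm) = theta_FC * depth (cm) * 10
Step 2: Water = 0.2 * 71 * 10
Step 3: Water = 142.0 mm

142.0


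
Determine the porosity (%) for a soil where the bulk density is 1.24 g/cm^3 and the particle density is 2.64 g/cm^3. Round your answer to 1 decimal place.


Step 1: Formula: n = 100 * (1 - BD / PD)
Step 2: n = 100 * (1 - 1.24 / 2.64)
Step 3: n = 100 * (1 - 0.4697)
Step 4: n = 53.0%

53.0


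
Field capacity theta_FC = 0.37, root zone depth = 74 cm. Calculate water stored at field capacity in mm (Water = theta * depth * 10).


Step 1: Water (mm) = theta_FC * depth (cm) * 10
Step 2: Water = 0.37 * 74 * 10
Step 3: Water = 273.8 mm

273.8


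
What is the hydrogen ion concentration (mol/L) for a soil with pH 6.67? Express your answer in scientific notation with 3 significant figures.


Step 1: [H+] = 10^(-pH)
Step 2: [H+] = 10^(-6.67)
Step 3: [H+] = 2.14e-07 mol/L

2.14e-07


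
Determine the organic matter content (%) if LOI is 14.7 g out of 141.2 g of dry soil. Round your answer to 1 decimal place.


Step 1: OM% = 100 * LOI / sample mass
Step 2: OM = 100 * 14.7 / 141.2
Step 3: OM = 10.4%

10.4


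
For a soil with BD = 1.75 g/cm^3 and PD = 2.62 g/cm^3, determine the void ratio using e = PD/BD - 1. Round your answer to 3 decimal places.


Step 1: e = PD / BD - 1
Step 2: e = 2.62 / 1.75 - 1
Step 3: e = 1.49714 - 1
Step 4: e = 0.497

0.497


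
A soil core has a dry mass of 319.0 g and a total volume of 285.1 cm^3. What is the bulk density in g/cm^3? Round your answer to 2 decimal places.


Step 1: Identify the formula: BD = dry mass / volume
Step 2: Substitute values: BD = 319.0 / 285.1
Step 3: BD = 1.12 g/cm^3

1.12


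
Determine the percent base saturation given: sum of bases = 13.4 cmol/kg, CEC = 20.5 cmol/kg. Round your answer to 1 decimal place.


Step 1: BS = 100 * (sum of bases) / CEC
Step 2: BS = 100 * 13.4 / 20.5
Step 3: BS = 65.4%

65.4


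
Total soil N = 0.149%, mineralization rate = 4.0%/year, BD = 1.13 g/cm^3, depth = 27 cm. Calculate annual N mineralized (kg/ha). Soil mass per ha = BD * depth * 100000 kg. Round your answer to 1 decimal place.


Step 1: Soil mass per ha = BD * depth * 100000 = 1.13 * 27 * 100000 = 3051000 kg
Step 2: Total N pool = soil mass * N%/100 = 3051000 * 0.149/100 = 4545.99 kg/ha
Step 3: N mineralized = N pool * rate%/100 = 4545.99 * 4.0/100 = 181.8 kg/ha/yr

181.8


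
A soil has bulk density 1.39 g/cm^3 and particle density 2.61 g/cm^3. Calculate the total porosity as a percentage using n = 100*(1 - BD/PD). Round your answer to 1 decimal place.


Step 1: Formula: n = 100 * (1 - BD / PD)
Step 2: n = 100 * (1 - 1.39 / 2.61)
Step 3: n = 100 * (1 - 0.53257)
Step 4: n = 46.7%

46.7


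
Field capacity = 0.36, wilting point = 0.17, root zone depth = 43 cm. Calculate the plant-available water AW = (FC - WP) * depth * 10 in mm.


Step 1: Available water = (FC - WP) * depth * 10
Step 2: AW = (0.36 - 0.17) * 43 * 10
Step 3: AW = 0.19 * 43 * 10
Step 4: AW = 81.7 mm

81.7


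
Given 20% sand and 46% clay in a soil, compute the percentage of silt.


Step 1: sand + silt + clay = 100%
Step 2: silt = 100 - sand - clay
Step 3: silt = 100 - 20 - 46
Step 4: silt = 34%

34


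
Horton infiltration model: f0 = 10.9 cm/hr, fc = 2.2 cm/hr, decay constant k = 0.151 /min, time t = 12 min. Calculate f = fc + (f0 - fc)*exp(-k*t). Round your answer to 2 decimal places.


Step 1: f = fc + (f0 - fc) * exp(-k * t)
Step 2: exp(-0.151 * 12) = 0.163327
Step 3: f = 2.2 + (10.9 - 2.2) * 0.163327
Step 4: f = 2.2 + 8.7 * 0.163327
Step 5: f = 3.62 cm/hr

3.62


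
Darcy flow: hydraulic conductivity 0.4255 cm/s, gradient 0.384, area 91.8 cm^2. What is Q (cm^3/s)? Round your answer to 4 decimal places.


Step 1: Apply Darcy's law: Q = K * i * A
Step 2: Q = 0.4255 * 0.384 * 91.8
Step 3: Q = 14.9994 cm^3/s

14.9994


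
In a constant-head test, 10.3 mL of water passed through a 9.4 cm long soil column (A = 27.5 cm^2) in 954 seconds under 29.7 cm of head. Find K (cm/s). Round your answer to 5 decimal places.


Step 1: K = Q * L / (A * t * h)
Step 2: Numerator = 10.3 * 9.4 = 96.82
Step 3: Denominator = 27.5 * 954 * 29.7 = 779179.5
Step 4: K = 96.82 / 779179.5 = 0.00012 cm/s

0.00012


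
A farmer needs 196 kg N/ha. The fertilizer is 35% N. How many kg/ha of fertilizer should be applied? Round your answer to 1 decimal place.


Step 1: Fertilizer rate = target N / (N content / 100)
Step 2: Rate = 196 / (35 / 100)
Step 3: Rate = 196 / 0.35
Step 4: Rate = 560.0 kg/ha

560.0


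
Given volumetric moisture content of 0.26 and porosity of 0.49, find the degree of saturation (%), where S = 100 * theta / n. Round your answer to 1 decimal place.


Step 1: S = 100 * theta_v / n
Step 2: S = 100 * 0.26 / 0.49
Step 3: S = 53.1%

53.1


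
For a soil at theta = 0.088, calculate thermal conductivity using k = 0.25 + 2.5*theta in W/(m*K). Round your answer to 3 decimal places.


Step 1: k = 0.25 + 2.5 * theta
Step 2: k = 0.25 + 2.5 * 0.088
Step 3: k = 0.25 + 0.22
Step 4: k = 0.47 W/(m*K)

0.47


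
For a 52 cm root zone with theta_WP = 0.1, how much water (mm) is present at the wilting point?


Step 1: Water (mm) = theta_WP * depth * 10
Step 2: Water = 0.1 * 52 * 10
Step 3: Water = 52.0 mm

52.0


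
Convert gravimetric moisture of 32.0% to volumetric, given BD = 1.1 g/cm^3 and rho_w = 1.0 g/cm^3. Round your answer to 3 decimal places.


Step 1: theta = (w / 100) * BD / rho_w
Step 2: theta = (32.0 / 100) * 1.1 / 1.0
Step 3: theta = 0.32 * 1.1
Step 4: theta = 0.352

0.352


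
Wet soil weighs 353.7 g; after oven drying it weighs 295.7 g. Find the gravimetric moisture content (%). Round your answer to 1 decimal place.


Step 1: Water mass = wet - dry = 353.7 - 295.7 = 58.0 g
Step 2: w = 100 * water mass / dry mass
Step 3: w = 100 * 58.0 / 295.7 = 19.6%

19.6


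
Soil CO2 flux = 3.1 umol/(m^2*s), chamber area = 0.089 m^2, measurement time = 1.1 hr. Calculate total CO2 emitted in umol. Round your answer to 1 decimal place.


Step 1: Convert time to seconds: 1.1 hr * 3600 = 3960.0 s
Step 2: Total = flux * area * time_s
Step 3: Total = 3.1 * 0.089 * 3960.0
Step 4: Total = 1092.6 umol

1092.6


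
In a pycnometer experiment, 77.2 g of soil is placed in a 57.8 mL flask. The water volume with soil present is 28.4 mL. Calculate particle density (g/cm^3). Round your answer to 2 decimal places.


Step 1: Volume of solids = flask volume - water volume with soil
Step 2: V_solids = 57.8 - 28.4 = 29.4 mL
Step 3: Particle density = mass / V_solids = 77.2 / 29.4 = 2.63 g/cm^3

2.63


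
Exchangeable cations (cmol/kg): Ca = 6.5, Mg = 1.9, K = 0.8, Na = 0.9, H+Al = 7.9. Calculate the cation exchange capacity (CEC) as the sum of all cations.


Step 1: CEC = Ca + Mg + K + Na + (H+Al)
Step 2: CEC = 6.5 + 1.9 + 0.8 + 0.9 + 7.9
Step 3: CEC = 18.0 cmol/kg

18.0


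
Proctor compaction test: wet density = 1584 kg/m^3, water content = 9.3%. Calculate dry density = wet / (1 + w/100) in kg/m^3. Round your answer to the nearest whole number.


Step 1: Dry density = wet density / (1 + w/100)
Step 2: Dry density = 1584 / (1 + 9.3/100)
Step 3: Dry density = 1584 / 1.093
Step 4: Dry density = 1449 kg/m^3

1449


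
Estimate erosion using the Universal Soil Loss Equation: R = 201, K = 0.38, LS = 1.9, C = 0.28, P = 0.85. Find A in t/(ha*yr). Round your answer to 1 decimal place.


Step 1: A = R * K * LS * C * P
Step 2: R * K = 201 * 0.38 = 76.38
Step 3: (R*K) * LS = 76.38 * 1.9 = 145.122
Step 4: * C * P = 145.122 * 0.28 * 0.85 = 34.5
Step 5: A = 34.5 t/(ha*yr)

34.5


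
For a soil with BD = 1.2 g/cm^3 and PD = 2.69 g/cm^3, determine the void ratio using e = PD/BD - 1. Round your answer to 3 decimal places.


Step 1: e = PD / BD - 1
Step 2: e = 2.69 / 1.2 - 1
Step 3: e = 2.24167 - 1
Step 4: e = 1.242

1.242


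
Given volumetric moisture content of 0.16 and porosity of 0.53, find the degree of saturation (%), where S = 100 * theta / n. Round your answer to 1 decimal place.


Step 1: S = 100 * theta_v / n
Step 2: S = 100 * 0.16 / 0.53
Step 3: S = 30.2%

30.2


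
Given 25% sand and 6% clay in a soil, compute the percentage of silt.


Step 1: sand + silt + clay = 100%
Step 2: silt = 100 - sand - clay
Step 3: silt = 100 - 25 - 6
Step 4: silt = 69%

69


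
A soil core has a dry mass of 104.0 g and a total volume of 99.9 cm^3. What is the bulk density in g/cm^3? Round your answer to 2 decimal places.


Step 1: Identify the formula: BD = dry mass / volume
Step 2: Substitute values: BD = 104.0 / 99.9
Step 3: BD = 1.04 g/cm^3

1.04


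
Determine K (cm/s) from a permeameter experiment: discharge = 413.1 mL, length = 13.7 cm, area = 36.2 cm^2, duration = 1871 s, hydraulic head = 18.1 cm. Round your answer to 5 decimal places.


Step 1: K = Q * L / (A * t * h)
Step 2: Numerator = 413.1 * 13.7 = 5659.47
Step 3: Denominator = 36.2 * 1871 * 18.1 = 1225916.62
Step 4: K = 5659.47 / 1225916.62 = 0.00462 cm/s

0.00462


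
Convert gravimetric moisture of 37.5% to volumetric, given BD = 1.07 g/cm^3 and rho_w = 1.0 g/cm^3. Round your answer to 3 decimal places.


Step 1: theta = (w / 100) * BD / rho_w
Step 2: theta = (37.5 / 100) * 1.07 / 1.0
Step 3: theta = 0.375 * 1.07
Step 4: theta = 0.401

0.401


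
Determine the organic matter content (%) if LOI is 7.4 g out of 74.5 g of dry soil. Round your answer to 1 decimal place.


Step 1: OM% = 100 * LOI / sample mass
Step 2: OM = 100 * 7.4 / 74.5
Step 3: OM = 9.9%

9.9


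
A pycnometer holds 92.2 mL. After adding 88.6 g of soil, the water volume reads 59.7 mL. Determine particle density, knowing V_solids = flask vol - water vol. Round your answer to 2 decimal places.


Step 1: Volume of solids = flask volume - water volume with soil
Step 2: V_solids = 92.2 - 59.7 = 32.5 mL
Step 3: Particle density = mass / V_solids = 88.6 / 32.5 = 2.73 g/cm^3

2.73


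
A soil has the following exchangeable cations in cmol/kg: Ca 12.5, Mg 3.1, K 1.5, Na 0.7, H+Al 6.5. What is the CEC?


Step 1: CEC = Ca + Mg + K + Na + (H+Al)
Step 2: CEC = 12.5 + 3.1 + 1.5 + 0.7 + 6.5
Step 3: CEC = 24.3 cmol/kg

24.3


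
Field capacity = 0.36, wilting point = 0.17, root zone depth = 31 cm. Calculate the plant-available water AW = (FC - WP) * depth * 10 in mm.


Step 1: Available water = (FC - WP) * depth * 10
Step 2: AW = (0.36 - 0.17) * 31 * 10
Step 3: AW = 0.19 * 31 * 10
Step 4: AW = 58.9 mm

58.9


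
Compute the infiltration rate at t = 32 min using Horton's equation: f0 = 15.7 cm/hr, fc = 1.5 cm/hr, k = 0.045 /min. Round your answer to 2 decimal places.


Step 1: f = fc + (f0 - fc) * exp(-k * t)
Step 2: exp(-0.045 * 32) = 0.236928
Step 3: f = 1.5 + (15.7 - 1.5) * 0.236928
Step 4: f = 1.5 + 14.2 * 0.236928
Step 5: f = 4.86 cm/hr

4.86


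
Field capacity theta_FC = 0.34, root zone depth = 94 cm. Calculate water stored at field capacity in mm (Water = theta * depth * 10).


Step 1: Water (mm) = theta_FC * depth (cm) * 10
Step 2: Water = 0.34 * 94 * 10
Step 3: Water = 319.6 mm

319.6


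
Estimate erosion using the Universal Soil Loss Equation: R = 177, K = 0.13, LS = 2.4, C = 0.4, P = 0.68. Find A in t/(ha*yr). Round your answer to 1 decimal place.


Step 1: A = R * K * LS * C * P
Step 2: R * K = 177 * 0.13 = 23.01
Step 3: (R*K) * LS = 23.01 * 2.4 = 55.224
Step 4: * C * P = 55.224 * 0.4 * 0.68 = 15.0
Step 5: A = 15.0 t/(ha*yr)

15.0


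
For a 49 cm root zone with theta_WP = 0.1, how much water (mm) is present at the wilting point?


Step 1: Water (mm) = theta_WP * depth * 10
Step 2: Water = 0.1 * 49 * 10
Step 3: Water = 49.0 mm

49.0


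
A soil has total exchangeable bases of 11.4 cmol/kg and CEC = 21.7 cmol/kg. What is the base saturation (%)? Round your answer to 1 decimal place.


Step 1: BS = 100 * (sum of bases) / CEC
Step 2: BS = 100 * 11.4 / 21.7
Step 3: BS = 52.5%

52.5


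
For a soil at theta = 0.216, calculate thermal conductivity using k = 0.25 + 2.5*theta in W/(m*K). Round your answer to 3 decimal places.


Step 1: k = 0.25 + 2.5 * theta
Step 2: k = 0.25 + 2.5 * 0.216
Step 3: k = 0.25 + 0.54
Step 4: k = 0.79 W/(m*K)

0.79


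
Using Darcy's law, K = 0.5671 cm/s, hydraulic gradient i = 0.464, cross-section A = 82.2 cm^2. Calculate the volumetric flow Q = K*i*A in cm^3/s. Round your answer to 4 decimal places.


Step 1: Apply Darcy's law: Q = K * i * A
Step 2: Q = 0.5671 * 0.464 * 82.2
Step 3: Q = 21.6296 cm^3/s

21.6296


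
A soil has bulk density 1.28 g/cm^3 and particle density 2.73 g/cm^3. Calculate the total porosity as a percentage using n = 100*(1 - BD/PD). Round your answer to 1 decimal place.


Step 1: Formula: n = 100 * (1 - BD / PD)
Step 2: n = 100 * (1 - 1.28 / 2.73)
Step 3: n = 100 * (1 - 0.46886)
Step 4: n = 53.1%

53.1


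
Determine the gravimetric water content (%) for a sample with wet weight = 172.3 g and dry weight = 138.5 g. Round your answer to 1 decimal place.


Step 1: Water mass = wet - dry = 172.3 - 138.5 = 33.8 g
Step 2: w = 100 * water mass / dry mass
Step 3: w = 100 * 33.8 / 138.5 = 24.4%

24.4


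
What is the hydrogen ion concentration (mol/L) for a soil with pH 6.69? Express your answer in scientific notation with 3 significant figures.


Step 1: [H+] = 10^(-pH)
Step 2: [H+] = 10^(-6.69)
Step 3: [H+] = 2.04e-07 mol/L

2.04e-07


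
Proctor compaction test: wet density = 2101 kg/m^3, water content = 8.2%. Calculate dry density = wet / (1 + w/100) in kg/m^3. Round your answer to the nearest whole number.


Step 1: Dry density = wet density / (1 + w/100)
Step 2: Dry density = 2101 / (1 + 8.2/100)
Step 3: Dry density = 2101 / 1.082
Step 4: Dry density = 1942 kg/m^3

1942


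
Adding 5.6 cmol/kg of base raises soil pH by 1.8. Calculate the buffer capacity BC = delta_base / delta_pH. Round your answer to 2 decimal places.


Step 1: BC = change in base / change in pH
Step 2: BC = 5.6 / 1.8
Step 3: BC = 3.11 cmol/(kg*pH unit)

3.11


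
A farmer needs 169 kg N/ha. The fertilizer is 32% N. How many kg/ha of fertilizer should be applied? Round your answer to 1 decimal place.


Step 1: Fertilizer rate = target N / (N content / 100)
Step 2: Rate = 169 / (32 / 100)
Step 3: Rate = 169 / 0.32
Step 4: Rate = 528.1 kg/ha

528.1


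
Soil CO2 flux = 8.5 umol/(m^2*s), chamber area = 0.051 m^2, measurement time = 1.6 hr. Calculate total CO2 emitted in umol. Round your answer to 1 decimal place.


Step 1: Convert time to seconds: 1.6 hr * 3600 = 5760.0 s
Step 2: Total = flux * area * time_s
Step 3: Total = 8.5 * 0.051 * 5760.0
Step 4: Total = 2497.0 umol

2497.0


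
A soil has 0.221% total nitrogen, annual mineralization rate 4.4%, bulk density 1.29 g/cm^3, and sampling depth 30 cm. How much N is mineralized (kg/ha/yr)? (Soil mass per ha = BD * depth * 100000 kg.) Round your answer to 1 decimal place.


Step 1: Soil mass per ha = BD * depth * 100000 = 1.29 * 30 * 100000 = 3870000 kg
Step 2: Total N pool = soil mass * N%/100 = 3870000 * 0.221/100 = 8552.7 kg/ha
Step 3: N mineralized = N pool * rate%/100 = 8552.7 * 4.4/100 = 376.3 kg/ha/yr

376.3


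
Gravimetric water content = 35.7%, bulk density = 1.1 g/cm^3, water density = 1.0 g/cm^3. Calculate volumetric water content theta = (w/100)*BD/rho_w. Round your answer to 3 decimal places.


Step 1: theta = (w / 100) * BD / rho_w
Step 2: theta = (35.7 / 100) * 1.1 / 1.0
Step 3: theta = 0.357 * 1.1
Step 4: theta = 0.393

0.393


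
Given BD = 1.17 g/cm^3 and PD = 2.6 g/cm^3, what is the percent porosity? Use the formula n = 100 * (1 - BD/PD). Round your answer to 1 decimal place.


Step 1: Formula: n = 100 * (1 - BD / PD)
Step 2: n = 100 * (1 - 1.17 / 2.6)
Step 3: n = 100 * (1 - 0.45)
Step 4: n = 55.0%

55.0


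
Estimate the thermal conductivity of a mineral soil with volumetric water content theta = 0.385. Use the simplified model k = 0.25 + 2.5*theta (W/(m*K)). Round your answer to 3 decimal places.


Step 1: k = 0.25 + 2.5 * theta
Step 2: k = 0.25 + 2.5 * 0.385
Step 3: k = 0.25 + 0.963
Step 4: k = 1.213 W/(m*K)

1.213


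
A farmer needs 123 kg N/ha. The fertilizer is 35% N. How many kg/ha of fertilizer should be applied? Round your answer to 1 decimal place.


Step 1: Fertilizer rate = target N / (N content / 100)
Step 2: Rate = 123 / (35 / 100)
Step 3: Rate = 123 / 0.35
Step 4: Rate = 351.4 kg/ha

351.4


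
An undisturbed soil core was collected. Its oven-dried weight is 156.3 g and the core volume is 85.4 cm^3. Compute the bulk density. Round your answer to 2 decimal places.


Step 1: Identify the formula: BD = dry mass / volume
Step 2: Substitute values: BD = 156.3 / 85.4
Step 3: BD = 1.83 g/cm^3

1.83


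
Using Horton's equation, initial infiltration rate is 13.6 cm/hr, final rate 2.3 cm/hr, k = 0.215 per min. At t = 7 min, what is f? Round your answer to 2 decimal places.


Step 1: f = fc + (f0 - fc) * exp(-k * t)
Step 2: exp(-0.215 * 7) = 0.222017
Step 3: f = 2.3 + (13.6 - 2.3) * 0.222017
Step 4: f = 2.3 + 11.3 * 0.222017
Step 5: f = 4.81 cm/hr

4.81


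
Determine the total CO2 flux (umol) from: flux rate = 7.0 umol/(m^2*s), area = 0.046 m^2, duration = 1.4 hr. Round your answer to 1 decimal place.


Step 1: Convert time to seconds: 1.4 hr * 3600 = 5040.0 s
Step 2: Total = flux * area * time_s
Step 3: Total = 7.0 * 0.046 * 5040.0
Step 4: Total = 1622.9 umol

1622.9


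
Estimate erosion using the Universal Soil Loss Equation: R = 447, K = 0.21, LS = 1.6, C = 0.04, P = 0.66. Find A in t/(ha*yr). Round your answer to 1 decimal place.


Step 1: A = R * K * LS * C * P
Step 2: R * K = 447 * 0.21 = 93.87
Step 3: (R*K) * LS = 93.87 * 1.6 = 150.192
Step 4: * C * P = 150.192 * 0.04 * 0.66 = 4.0
Step 5: A = 4.0 t/(ha*yr)

4.0


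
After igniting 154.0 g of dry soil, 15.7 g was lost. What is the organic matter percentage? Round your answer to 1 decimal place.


Step 1: OM% = 100 * LOI / sample mass
Step 2: OM = 100 * 15.7 / 154.0
Step 3: OM = 10.2%

10.2


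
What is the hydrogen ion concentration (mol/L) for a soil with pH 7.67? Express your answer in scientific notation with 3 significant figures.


Step 1: [H+] = 10^(-pH)
Step 2: [H+] = 10^(-7.67)
Step 3: [H+] = 2.14e-08 mol/L

2.14e-08


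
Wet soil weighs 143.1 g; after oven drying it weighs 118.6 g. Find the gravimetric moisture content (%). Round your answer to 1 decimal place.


Step 1: Water mass = wet - dry = 143.1 - 118.6 = 24.5 g
Step 2: w = 100 * water mass / dry mass
Step 3: w = 100 * 24.5 / 118.6 = 20.7%

20.7


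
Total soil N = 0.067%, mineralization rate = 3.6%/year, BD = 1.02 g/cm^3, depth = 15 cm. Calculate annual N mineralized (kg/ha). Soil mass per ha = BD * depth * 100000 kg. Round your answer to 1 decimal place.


Step 1: Soil mass per ha = BD * depth * 100000 = 1.02 * 15 * 100000 = 1530000 kg
Step 2: Total N pool = soil mass * N%/100 = 1530000 * 0.067/100 = 1025.1 kg/ha
Step 3: N mineralized = N pool * rate%/100 = 1025.1 * 3.6/100 = 36.9 kg/ha/yr

36.9


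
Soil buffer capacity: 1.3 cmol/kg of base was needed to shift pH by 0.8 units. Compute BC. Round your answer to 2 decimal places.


Step 1: BC = change in base / change in pH
Step 2: BC = 1.3 / 0.8
Step 3: BC = 1.63 cmol/(kg*pH unit)

1.63


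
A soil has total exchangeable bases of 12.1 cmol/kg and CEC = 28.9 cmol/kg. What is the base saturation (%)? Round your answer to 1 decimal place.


Step 1: BS = 100 * (sum of bases) / CEC
Step 2: BS = 100 * 12.1 / 28.9
Step 3: BS = 41.9%

41.9


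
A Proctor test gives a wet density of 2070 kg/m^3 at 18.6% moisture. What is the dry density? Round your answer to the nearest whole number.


Step 1: Dry density = wet density / (1 + w/100)
Step 2: Dry density = 2070 / (1 + 18.6/100)
Step 3: Dry density = 2070 / 1.186
Step 4: Dry density = 1745 kg/m^3

1745


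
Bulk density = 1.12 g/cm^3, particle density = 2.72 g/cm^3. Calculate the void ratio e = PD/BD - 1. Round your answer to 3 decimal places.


Step 1: e = PD / BD - 1
Step 2: e = 2.72 / 1.12 - 1
Step 3: e = 2.42857 - 1
Step 4: e = 1.429

1.429


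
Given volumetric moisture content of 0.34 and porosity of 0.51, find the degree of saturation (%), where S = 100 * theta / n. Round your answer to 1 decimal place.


Step 1: S = 100 * theta_v / n
Step 2: S = 100 * 0.34 / 0.51
Step 3: S = 66.7%

66.7


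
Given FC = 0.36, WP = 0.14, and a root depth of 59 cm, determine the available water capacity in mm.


Step 1: Available water = (FC - WP) * depth * 10
Step 2: AW = (0.36 - 0.14) * 59 * 10
Step 3: AW = 0.22 * 59 * 10
Step 4: AW = 129.8 mm

129.8


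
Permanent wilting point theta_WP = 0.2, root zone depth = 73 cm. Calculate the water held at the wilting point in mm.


Step 1: Water (mm) = theta_WP * depth * 10
Step 2: Water = 0.2 * 73 * 10
Step 3: Water = 146.0 mm

146.0


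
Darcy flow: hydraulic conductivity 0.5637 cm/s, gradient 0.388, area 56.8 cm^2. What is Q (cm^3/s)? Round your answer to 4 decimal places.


Step 1: Apply Darcy's law: Q = K * i * A
Step 2: Q = 0.5637 * 0.388 * 56.8
Step 3: Q = 12.423 cm^3/s

12.423


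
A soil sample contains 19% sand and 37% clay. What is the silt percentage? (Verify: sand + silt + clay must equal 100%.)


Step 1: sand + silt + clay = 100%
Step 2: silt = 100 - sand - clay
Step 3: silt = 100 - 19 - 37
Step 4: silt = 44%

44


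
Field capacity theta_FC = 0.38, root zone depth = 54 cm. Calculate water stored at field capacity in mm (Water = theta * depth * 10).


Step 1: Water (mm) = theta_FC * depth (cm) * 10
Step 2: Water = 0.38 * 54 * 10
Step 3: Water = 205.2 mm

205.2


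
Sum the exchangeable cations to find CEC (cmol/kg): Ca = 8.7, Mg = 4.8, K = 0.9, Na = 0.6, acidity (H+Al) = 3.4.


Step 1: CEC = Ca + Mg + K + Na + (H+Al)
Step 2: CEC = 8.7 + 4.8 + 0.9 + 0.6 + 3.4
Step 3: CEC = 18.4 cmol/kg

18.4


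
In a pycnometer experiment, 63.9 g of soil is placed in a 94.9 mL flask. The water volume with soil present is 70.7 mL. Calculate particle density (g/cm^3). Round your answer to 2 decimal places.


Step 1: Volume of solids = flask volume - water volume with soil
Step 2: V_solids = 94.9 - 70.7 = 24.2 mL
Step 3: Particle density = mass / V_solids = 63.9 / 24.2 = 2.64 g/cm^3

2.64


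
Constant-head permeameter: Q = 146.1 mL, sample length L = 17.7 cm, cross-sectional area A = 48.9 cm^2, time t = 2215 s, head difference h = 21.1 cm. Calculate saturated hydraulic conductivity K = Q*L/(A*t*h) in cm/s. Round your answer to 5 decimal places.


Step 1: K = Q * L / (A * t * h)
Step 2: Numerator = 146.1 * 17.7 = 2585.97
Step 3: Denominator = 48.9 * 2215 * 21.1 = 2285414.85
Step 4: K = 2585.97 / 2285414.85 = 0.00113 cm/s

0.00113


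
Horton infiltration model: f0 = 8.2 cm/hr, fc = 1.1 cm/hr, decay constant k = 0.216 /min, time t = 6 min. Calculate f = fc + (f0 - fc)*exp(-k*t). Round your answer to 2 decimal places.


Step 1: f = fc + (f0 - fc) * exp(-k * t)
Step 2: exp(-0.216 * 6) = 0.273624
Step 3: f = 1.1 + (8.2 - 1.1) * 0.273624
Step 4: f = 1.1 + 7.1 * 0.273624
Step 5: f = 3.04 cm/hr

3.04


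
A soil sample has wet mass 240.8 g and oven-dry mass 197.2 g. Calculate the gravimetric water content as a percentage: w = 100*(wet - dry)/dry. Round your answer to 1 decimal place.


Step 1: Water mass = wet - dry = 240.8 - 197.2 = 43.6 g
Step 2: w = 100 * water mass / dry mass
Step 3: w = 100 * 43.6 / 197.2 = 22.1%

22.1


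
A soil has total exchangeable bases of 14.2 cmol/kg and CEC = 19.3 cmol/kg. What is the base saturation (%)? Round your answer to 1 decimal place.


Step 1: BS = 100 * (sum of bases) / CEC
Step 2: BS = 100 * 14.2 / 19.3
Step 3: BS = 73.6%

73.6


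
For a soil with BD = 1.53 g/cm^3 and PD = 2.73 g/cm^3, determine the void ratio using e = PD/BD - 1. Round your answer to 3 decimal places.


Step 1: e = PD / BD - 1
Step 2: e = 2.73 / 1.53 - 1
Step 3: e = 1.78431 - 1
Step 4: e = 0.784

0.784


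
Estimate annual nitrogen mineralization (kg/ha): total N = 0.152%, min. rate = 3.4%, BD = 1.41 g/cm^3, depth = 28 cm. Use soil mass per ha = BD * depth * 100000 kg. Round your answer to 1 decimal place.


Step 1: Soil mass per ha = BD * depth * 100000 = 1.41 * 28 * 100000 = 3948000 kg
Step 2: Total N pool = soil mass * N%/100 = 3948000 * 0.152/100 = 6000.96 kg/ha
Step 3: N mineralized = N pool * rate%/100 = 6000.96 * 3.4/100 = 204.0 kg/ha/yr

204.0


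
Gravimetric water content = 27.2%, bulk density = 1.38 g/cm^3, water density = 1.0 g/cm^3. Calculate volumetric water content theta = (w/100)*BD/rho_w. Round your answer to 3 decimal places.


Step 1: theta = (w / 100) * BD / rho_w
Step 2: theta = (27.2 / 100) * 1.38 / 1.0
Step 3: theta = 0.272 * 1.38
Step 4: theta = 0.375

0.375


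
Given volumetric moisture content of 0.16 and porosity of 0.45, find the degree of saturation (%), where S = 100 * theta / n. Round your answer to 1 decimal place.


Step 1: S = 100 * theta_v / n
Step 2: S = 100 * 0.16 / 0.45
Step 3: S = 35.6%

35.6


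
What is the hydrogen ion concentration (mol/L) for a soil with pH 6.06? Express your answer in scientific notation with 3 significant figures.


Step 1: [H+] = 10^(-pH)
Step 2: [H+] = 10^(-6.06)
Step 3: [H+] = 8.71e-07 mol/L

8.71e-07


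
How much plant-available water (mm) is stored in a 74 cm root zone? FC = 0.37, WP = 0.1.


Step 1: Available water = (FC - WP) * depth * 10
Step 2: AW = (0.37 - 0.1) * 74 * 10
Step 3: AW = 0.27 * 74 * 10
Step 4: AW = 199.8 mm

199.8


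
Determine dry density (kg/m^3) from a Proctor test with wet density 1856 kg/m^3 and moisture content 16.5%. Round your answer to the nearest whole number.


Step 1: Dry density = wet density / (1 + w/100)
Step 2: Dry density = 1856 / (1 + 16.5/100)
Step 3: Dry density = 1856 / 1.165
Step 4: Dry density = 1593 kg/m^3

1593


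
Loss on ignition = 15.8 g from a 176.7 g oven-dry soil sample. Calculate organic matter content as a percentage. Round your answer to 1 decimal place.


Step 1: OM% = 100 * LOI / sample mass
Step 2: OM = 100 * 15.8 / 176.7
Step 3: OM = 8.9%

8.9


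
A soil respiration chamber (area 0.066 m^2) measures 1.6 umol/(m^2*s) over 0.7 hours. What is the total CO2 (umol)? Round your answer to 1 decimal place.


Step 1: Convert time to seconds: 0.7 hr * 3600 = 2520.0 s
Step 2: Total = flux * area * time_s
Step 3: Total = 1.6 * 0.066 * 2520.0
Step 4: Total = 266.1 umol

266.1


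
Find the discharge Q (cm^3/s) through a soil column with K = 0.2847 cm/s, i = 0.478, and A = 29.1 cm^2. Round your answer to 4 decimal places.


Step 1: Apply Darcy's law: Q = K * i * A
Step 2: Q = 0.2847 * 0.478 * 29.1
Step 3: Q = 3.9601 cm^3/s

3.9601


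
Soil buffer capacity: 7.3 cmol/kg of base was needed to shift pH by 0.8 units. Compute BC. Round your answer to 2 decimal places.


Step 1: BC = change in base / change in pH
Step 2: BC = 7.3 / 0.8
Step 3: BC = 9.13 cmol/(kg*pH unit)

9.13


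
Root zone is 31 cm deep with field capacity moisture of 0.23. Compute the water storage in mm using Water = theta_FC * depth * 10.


Step 1: Water (mm) = theta_FC * depth (cm) * 10
Step 2: Water = 0.23 * 31 * 10
Step 3: Water = 71.3 mm

71.3


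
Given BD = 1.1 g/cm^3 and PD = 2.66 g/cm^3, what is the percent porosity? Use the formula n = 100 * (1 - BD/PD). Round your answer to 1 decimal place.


Step 1: Formula: n = 100 * (1 - BD / PD)
Step 2: n = 100 * (1 - 1.1 / 2.66)
Step 3: n = 100 * (1 - 0.41353)
Step 4: n = 58.6%

58.6


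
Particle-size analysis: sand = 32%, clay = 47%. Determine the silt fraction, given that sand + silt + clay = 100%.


Step 1: sand + silt + clay = 100%
Step 2: silt = 100 - sand - clay
Step 3: silt = 100 - 32 - 47
Step 4: silt = 21%

21


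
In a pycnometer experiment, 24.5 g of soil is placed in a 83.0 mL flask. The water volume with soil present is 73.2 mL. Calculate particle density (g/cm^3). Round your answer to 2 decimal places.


Step 1: Volume of solids = flask volume - water volume with soil
Step 2: V_solids = 83.0 - 73.2 = 9.8 mL
Step 3: Particle density = mass / V_solids = 24.5 / 9.8 = 2.5 g/cm^3

2.5


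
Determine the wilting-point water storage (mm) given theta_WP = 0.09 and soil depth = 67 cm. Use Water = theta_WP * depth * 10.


Step 1: Water (mm) = theta_WP * depth * 10
Step 2: Water = 0.09 * 67 * 10
Step 3: Water = 60.3 mm

60.3


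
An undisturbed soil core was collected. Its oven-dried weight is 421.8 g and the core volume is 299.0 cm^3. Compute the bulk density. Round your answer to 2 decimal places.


Step 1: Identify the formula: BD = dry mass / volume
Step 2: Substitute values: BD = 421.8 / 299.0
Step 3: BD = 1.41 g/cm^3

1.41


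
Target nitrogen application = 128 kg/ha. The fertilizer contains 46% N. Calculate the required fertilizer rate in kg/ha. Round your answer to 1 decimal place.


Step 1: Fertilizer rate = target N / (N content / 100)
Step 2: Rate = 128 / (46 / 100)
Step 3: Rate = 128 / 0.46
Step 4: Rate = 278.3 kg/ha

278.3


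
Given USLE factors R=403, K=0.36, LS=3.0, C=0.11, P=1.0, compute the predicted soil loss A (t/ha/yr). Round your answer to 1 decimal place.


Step 1: A = R * K * LS * C * P
Step 2: R * K = 403 * 0.36 = 145.08
Step 3: (R*K) * LS = 145.08 * 3.0 = 435.24
Step 4: * C * P = 435.24 * 0.11 * 1.0 = 47.9
Step 5: A = 47.9 t/(ha*yr)

47.9


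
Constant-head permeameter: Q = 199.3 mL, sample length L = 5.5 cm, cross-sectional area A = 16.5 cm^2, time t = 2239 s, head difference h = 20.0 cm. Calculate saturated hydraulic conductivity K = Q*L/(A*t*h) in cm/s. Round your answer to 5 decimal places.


Step 1: K = Q * L / (A * t * h)
Step 2: Numerator = 199.3 * 5.5 = 1096.15
Step 3: Denominator = 16.5 * 2239 * 20.0 = 738870.0
Step 4: K = 1096.15 / 738870.0 = 0.00148 cm/s

0.00148


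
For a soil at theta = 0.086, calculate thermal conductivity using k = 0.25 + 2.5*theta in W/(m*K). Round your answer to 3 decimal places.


Step 1: k = 0.25 + 2.5 * theta
Step 2: k = 0.25 + 2.5 * 0.086
Step 3: k = 0.25 + 0.215
Step 4: k = 0.465 W/(m*K)

0.465


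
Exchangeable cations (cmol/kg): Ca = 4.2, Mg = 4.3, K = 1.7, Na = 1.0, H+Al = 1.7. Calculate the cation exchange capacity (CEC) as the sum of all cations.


Step 1: CEC = Ca + Mg + K + Na + (H+Al)
Step 2: CEC = 4.2 + 4.3 + 1.7 + 1.0 + 1.7
Step 3: CEC = 12.9 cmol/kg

12.9


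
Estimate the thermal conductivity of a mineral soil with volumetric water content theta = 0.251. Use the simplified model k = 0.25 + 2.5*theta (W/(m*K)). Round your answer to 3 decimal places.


Step 1: k = 0.25 + 2.5 * theta
Step 2: k = 0.25 + 2.5 * 0.251
Step 3: k = 0.25 + 0.628
Step 4: k = 0.878 W/(m*K)

0.878


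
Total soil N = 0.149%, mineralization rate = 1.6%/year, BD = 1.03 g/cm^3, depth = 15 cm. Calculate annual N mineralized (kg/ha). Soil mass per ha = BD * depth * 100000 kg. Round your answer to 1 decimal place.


Step 1: Soil mass per ha = BD * depth * 100000 = 1.03 * 15 * 100000 = 1545000 kg
Step 2: Total N pool = soil mass * N%/100 = 1545000 * 0.149/100 = 2302.05 kg/ha
Step 3: N mineralized = N pool * rate%/100 = 2302.05 * 1.6/100 = 36.8 kg/ha/yr

36.8


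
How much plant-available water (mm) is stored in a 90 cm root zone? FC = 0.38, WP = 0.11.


Step 1: Available water = (FC - WP) * depth * 10
Step 2: AW = (0.38 - 0.11) * 90 * 10
Step 3: AW = 0.27 * 90 * 10
Step 4: AW = 243.0 mm

243.0


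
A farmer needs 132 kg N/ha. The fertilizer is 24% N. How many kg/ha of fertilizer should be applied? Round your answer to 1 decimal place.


Step 1: Fertilizer rate = target N / (N content / 100)
Step 2: Rate = 132 / (24 / 100)
Step 3: Rate = 132 / 0.24
Step 4: Rate = 550.0 kg/ha

550.0


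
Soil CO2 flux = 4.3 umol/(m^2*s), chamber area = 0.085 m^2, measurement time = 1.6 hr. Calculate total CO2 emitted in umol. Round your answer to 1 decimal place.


Step 1: Convert time to seconds: 1.6 hr * 3600 = 5760.0 s
Step 2: Total = flux * area * time_s
Step 3: Total = 4.3 * 0.085 * 5760.0
Step 4: Total = 2105.3 umol

2105.3


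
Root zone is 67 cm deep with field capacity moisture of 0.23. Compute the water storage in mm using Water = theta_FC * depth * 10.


Step 1: Water (mm) = theta_FC * depth (cm) * 10
Step 2: Water = 0.23 * 67 * 10
Step 3: Water = 154.1 mm

154.1


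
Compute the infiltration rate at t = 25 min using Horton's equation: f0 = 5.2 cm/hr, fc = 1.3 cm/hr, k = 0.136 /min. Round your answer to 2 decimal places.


Step 1: f = fc + (f0 - fc) * exp(-k * t)
Step 2: exp(-0.136 * 25) = 0.033373
Step 3: f = 1.3 + (5.2 - 1.3) * 0.033373
Step 4: f = 1.3 + 3.9 * 0.033373
Step 5: f = 1.43 cm/hr

1.43


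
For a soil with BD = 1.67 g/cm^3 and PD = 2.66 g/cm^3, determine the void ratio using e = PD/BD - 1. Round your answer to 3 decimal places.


Step 1: e = PD / BD - 1
Step 2: e = 2.66 / 1.67 - 1
Step 3: e = 1.59281 - 1
Step 4: e = 0.593

0.593


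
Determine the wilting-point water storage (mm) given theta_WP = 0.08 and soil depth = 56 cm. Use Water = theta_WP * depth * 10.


Step 1: Water (mm) = theta_WP * depth * 10
Step 2: Water = 0.08 * 56 * 10
Step 3: Water = 44.8 mm

44.8


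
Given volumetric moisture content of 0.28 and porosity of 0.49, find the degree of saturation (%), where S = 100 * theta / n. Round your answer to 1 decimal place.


Step 1: S = 100 * theta_v / n
Step 2: S = 100 * 0.28 / 0.49
Step 3: S = 57.1%

57.1


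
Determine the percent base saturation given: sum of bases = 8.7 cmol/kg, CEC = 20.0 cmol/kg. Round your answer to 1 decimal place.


Step 1: BS = 100 * (sum of bases) / CEC
Step 2: BS = 100 * 8.7 / 20.0
Step 3: BS = 43.5%

43.5


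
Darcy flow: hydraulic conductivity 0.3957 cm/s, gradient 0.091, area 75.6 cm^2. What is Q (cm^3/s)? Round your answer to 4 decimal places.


Step 1: Apply Darcy's law: Q = K * i * A
Step 2: Q = 0.3957 * 0.091 * 75.6
Step 3: Q = 2.7223 cm^3/s

2.7223


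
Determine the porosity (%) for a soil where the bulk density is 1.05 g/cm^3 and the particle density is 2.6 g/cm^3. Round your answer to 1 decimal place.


Step 1: Formula: n = 100 * (1 - BD / PD)
Step 2: n = 100 * (1 - 1.05 / 2.6)
Step 3: n = 100 * (1 - 0.40385)
Step 4: n = 59.6%

59.6
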